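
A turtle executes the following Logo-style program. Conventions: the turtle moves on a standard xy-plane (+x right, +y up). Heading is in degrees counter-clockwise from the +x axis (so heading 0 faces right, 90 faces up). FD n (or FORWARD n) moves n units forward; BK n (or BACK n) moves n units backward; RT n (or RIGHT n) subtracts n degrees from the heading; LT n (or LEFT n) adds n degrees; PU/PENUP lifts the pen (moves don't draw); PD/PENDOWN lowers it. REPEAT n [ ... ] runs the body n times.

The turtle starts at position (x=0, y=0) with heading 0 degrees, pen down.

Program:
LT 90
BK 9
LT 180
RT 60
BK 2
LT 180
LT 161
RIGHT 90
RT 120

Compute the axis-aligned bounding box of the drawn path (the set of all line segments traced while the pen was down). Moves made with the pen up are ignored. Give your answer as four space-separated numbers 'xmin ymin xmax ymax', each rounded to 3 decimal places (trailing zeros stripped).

Answer: 0 -9 1.732 0

Derivation:
Executing turtle program step by step:
Start: pos=(0,0), heading=0, pen down
LT 90: heading 0 -> 90
BK 9: (0,0) -> (0,-9) [heading=90, draw]
LT 180: heading 90 -> 270
RT 60: heading 270 -> 210
BK 2: (0,-9) -> (1.732,-8) [heading=210, draw]
LT 180: heading 210 -> 30
LT 161: heading 30 -> 191
RT 90: heading 191 -> 101
RT 120: heading 101 -> 341
Final: pos=(1.732,-8), heading=341, 2 segment(s) drawn

Segment endpoints: x in {0, 0, 1.732}, y in {-9, -8, 0}
xmin=0, ymin=-9, xmax=1.732, ymax=0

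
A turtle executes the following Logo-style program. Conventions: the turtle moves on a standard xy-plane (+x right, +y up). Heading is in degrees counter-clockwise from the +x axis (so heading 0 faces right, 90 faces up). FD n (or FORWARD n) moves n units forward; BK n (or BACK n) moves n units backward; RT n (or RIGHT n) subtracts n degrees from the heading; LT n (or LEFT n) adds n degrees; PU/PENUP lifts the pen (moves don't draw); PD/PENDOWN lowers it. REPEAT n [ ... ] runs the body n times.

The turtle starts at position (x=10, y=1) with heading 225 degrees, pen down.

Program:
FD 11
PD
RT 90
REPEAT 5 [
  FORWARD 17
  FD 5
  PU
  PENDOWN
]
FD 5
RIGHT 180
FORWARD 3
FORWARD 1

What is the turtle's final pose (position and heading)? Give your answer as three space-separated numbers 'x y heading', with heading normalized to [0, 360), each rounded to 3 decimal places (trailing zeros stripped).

Executing turtle program step by step:
Start: pos=(10,1), heading=225, pen down
FD 11: (10,1) -> (2.222,-6.778) [heading=225, draw]
PD: pen down
RT 90: heading 225 -> 135
REPEAT 5 [
  -- iteration 1/5 --
  FD 17: (2.222,-6.778) -> (-9.799,5.243) [heading=135, draw]
  FD 5: (-9.799,5.243) -> (-13.335,8.778) [heading=135, draw]
  PU: pen up
  PD: pen down
  -- iteration 2/5 --
  FD 17: (-13.335,8.778) -> (-25.355,20.799) [heading=135, draw]
  FD 5: (-25.355,20.799) -> (-28.891,24.335) [heading=135, draw]
  PU: pen up
  PD: pen down
  -- iteration 3/5 --
  FD 17: (-28.891,24.335) -> (-40.912,36.355) [heading=135, draw]
  FD 5: (-40.912,36.355) -> (-44.447,39.891) [heading=135, draw]
  PU: pen up
  PD: pen down
  -- iteration 4/5 --
  FD 17: (-44.447,39.891) -> (-56.468,51.912) [heading=135, draw]
  FD 5: (-56.468,51.912) -> (-60.004,55.447) [heading=135, draw]
  PU: pen up
  PD: pen down
  -- iteration 5/5 --
  FD 17: (-60.004,55.447) -> (-72.024,67.468) [heading=135, draw]
  FD 5: (-72.024,67.468) -> (-75.56,71.004) [heading=135, draw]
  PU: pen up
  PD: pen down
]
FD 5: (-75.56,71.004) -> (-79.095,74.539) [heading=135, draw]
RT 180: heading 135 -> 315
FD 3: (-79.095,74.539) -> (-76.974,72.418) [heading=315, draw]
FD 1: (-76.974,72.418) -> (-76.267,71.711) [heading=315, draw]
Final: pos=(-76.267,71.711), heading=315, 14 segment(s) drawn

Answer: -76.267 71.711 315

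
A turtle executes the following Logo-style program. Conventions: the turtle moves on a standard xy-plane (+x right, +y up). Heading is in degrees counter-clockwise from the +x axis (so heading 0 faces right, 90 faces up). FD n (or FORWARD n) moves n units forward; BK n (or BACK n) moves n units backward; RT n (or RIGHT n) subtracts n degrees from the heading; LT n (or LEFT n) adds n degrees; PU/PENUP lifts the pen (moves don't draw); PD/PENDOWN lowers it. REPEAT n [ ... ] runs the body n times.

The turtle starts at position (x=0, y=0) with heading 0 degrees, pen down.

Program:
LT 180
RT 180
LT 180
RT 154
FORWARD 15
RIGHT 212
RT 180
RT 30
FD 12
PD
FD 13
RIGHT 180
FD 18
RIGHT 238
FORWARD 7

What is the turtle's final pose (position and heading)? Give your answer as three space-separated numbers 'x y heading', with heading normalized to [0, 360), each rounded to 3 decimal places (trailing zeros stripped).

Answer: 18.657 -4.522 266

Derivation:
Executing turtle program step by step:
Start: pos=(0,0), heading=0, pen down
LT 180: heading 0 -> 180
RT 180: heading 180 -> 0
LT 180: heading 0 -> 180
RT 154: heading 180 -> 26
FD 15: (0,0) -> (13.482,6.576) [heading=26, draw]
RT 212: heading 26 -> 174
RT 180: heading 174 -> 354
RT 30: heading 354 -> 324
FD 12: (13.482,6.576) -> (23.19,-0.478) [heading=324, draw]
PD: pen down
FD 13: (23.19,-0.478) -> (33.707,-8.119) [heading=324, draw]
RT 180: heading 324 -> 144
FD 18: (33.707,-8.119) -> (19.145,2.461) [heading=144, draw]
RT 238: heading 144 -> 266
FD 7: (19.145,2.461) -> (18.657,-4.522) [heading=266, draw]
Final: pos=(18.657,-4.522), heading=266, 5 segment(s) drawn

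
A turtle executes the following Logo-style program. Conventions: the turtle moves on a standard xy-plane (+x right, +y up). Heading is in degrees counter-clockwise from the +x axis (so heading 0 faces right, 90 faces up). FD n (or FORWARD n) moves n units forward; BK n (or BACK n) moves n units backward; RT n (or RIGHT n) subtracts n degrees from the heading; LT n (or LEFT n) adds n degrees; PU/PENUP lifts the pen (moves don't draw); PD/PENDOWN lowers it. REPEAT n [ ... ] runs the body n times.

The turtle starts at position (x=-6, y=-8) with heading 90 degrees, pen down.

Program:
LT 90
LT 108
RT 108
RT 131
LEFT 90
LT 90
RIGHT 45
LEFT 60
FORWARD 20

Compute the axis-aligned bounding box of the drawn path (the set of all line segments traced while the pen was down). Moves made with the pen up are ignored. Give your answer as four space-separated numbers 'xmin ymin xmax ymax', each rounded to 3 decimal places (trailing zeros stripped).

Executing turtle program step by step:
Start: pos=(-6,-8), heading=90, pen down
LT 90: heading 90 -> 180
LT 108: heading 180 -> 288
RT 108: heading 288 -> 180
RT 131: heading 180 -> 49
LT 90: heading 49 -> 139
LT 90: heading 139 -> 229
RT 45: heading 229 -> 184
LT 60: heading 184 -> 244
FD 20: (-6,-8) -> (-14.767,-25.976) [heading=244, draw]
Final: pos=(-14.767,-25.976), heading=244, 1 segment(s) drawn

Segment endpoints: x in {-14.767, -6}, y in {-25.976, -8}
xmin=-14.767, ymin=-25.976, xmax=-6, ymax=-8

Answer: -14.767 -25.976 -6 -8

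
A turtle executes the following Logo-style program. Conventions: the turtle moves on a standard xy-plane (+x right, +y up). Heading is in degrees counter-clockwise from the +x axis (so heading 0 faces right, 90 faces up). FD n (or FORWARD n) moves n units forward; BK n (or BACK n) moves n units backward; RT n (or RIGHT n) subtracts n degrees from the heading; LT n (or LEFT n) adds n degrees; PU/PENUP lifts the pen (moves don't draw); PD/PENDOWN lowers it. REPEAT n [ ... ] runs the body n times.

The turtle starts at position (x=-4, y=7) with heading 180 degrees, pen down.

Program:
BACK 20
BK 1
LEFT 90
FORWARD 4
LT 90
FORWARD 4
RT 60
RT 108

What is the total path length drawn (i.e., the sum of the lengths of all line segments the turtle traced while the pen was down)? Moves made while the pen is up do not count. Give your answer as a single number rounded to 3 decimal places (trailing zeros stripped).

Executing turtle program step by step:
Start: pos=(-4,7), heading=180, pen down
BK 20: (-4,7) -> (16,7) [heading=180, draw]
BK 1: (16,7) -> (17,7) [heading=180, draw]
LT 90: heading 180 -> 270
FD 4: (17,7) -> (17,3) [heading=270, draw]
LT 90: heading 270 -> 0
FD 4: (17,3) -> (21,3) [heading=0, draw]
RT 60: heading 0 -> 300
RT 108: heading 300 -> 192
Final: pos=(21,3), heading=192, 4 segment(s) drawn

Segment lengths:
  seg 1: (-4,7) -> (16,7), length = 20
  seg 2: (16,7) -> (17,7), length = 1
  seg 3: (17,7) -> (17,3), length = 4
  seg 4: (17,3) -> (21,3), length = 4
Total = 29

Answer: 29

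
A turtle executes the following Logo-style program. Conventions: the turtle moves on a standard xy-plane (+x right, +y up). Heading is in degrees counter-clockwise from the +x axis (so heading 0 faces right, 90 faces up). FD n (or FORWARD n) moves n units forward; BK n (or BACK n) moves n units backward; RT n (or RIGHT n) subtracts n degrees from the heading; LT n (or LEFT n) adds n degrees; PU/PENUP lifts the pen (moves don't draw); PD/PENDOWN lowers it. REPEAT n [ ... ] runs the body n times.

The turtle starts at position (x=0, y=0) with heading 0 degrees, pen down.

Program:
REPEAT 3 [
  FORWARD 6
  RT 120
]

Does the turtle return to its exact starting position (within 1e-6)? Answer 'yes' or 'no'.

Executing turtle program step by step:
Start: pos=(0,0), heading=0, pen down
REPEAT 3 [
  -- iteration 1/3 --
  FD 6: (0,0) -> (6,0) [heading=0, draw]
  RT 120: heading 0 -> 240
  -- iteration 2/3 --
  FD 6: (6,0) -> (3,-5.196) [heading=240, draw]
  RT 120: heading 240 -> 120
  -- iteration 3/3 --
  FD 6: (3,-5.196) -> (0,0) [heading=120, draw]
  RT 120: heading 120 -> 0
]
Final: pos=(0,0), heading=0, 3 segment(s) drawn

Start position: (0, 0)
Final position: (0, 0)
Distance = 0; < 1e-6 -> CLOSED

Answer: yes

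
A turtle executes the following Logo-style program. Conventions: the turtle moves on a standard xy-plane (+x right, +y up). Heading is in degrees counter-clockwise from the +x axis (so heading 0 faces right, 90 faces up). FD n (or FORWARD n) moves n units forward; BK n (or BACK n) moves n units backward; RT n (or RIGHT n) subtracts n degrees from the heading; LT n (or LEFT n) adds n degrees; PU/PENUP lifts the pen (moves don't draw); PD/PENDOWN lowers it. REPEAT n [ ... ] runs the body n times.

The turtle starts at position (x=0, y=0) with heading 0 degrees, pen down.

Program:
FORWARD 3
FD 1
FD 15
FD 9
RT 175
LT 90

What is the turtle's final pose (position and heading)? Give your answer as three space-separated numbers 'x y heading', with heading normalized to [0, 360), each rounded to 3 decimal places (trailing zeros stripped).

Answer: 28 0 275

Derivation:
Executing turtle program step by step:
Start: pos=(0,0), heading=0, pen down
FD 3: (0,0) -> (3,0) [heading=0, draw]
FD 1: (3,0) -> (4,0) [heading=0, draw]
FD 15: (4,0) -> (19,0) [heading=0, draw]
FD 9: (19,0) -> (28,0) [heading=0, draw]
RT 175: heading 0 -> 185
LT 90: heading 185 -> 275
Final: pos=(28,0), heading=275, 4 segment(s) drawn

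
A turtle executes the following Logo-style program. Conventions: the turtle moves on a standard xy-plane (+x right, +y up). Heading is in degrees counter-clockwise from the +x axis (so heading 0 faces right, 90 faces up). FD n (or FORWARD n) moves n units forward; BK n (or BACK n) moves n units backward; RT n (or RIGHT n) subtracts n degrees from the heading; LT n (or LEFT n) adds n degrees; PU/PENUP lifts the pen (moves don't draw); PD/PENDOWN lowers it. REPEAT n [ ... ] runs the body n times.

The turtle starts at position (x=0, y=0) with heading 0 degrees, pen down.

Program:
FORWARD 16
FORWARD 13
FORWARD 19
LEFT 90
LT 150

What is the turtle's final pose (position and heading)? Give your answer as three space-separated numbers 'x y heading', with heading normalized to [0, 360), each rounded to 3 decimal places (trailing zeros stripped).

Answer: 48 0 240

Derivation:
Executing turtle program step by step:
Start: pos=(0,0), heading=0, pen down
FD 16: (0,0) -> (16,0) [heading=0, draw]
FD 13: (16,0) -> (29,0) [heading=0, draw]
FD 19: (29,0) -> (48,0) [heading=0, draw]
LT 90: heading 0 -> 90
LT 150: heading 90 -> 240
Final: pos=(48,0), heading=240, 3 segment(s) drawn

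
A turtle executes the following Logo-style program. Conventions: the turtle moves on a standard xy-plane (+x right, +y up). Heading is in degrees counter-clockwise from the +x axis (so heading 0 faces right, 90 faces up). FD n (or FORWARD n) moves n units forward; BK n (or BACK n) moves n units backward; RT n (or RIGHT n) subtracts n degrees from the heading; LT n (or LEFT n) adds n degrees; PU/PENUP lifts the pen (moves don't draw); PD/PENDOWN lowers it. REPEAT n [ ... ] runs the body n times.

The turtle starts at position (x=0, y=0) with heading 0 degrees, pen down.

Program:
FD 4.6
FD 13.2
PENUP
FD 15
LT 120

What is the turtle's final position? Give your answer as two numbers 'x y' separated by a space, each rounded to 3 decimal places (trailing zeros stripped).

Executing turtle program step by step:
Start: pos=(0,0), heading=0, pen down
FD 4.6: (0,0) -> (4.6,0) [heading=0, draw]
FD 13.2: (4.6,0) -> (17.8,0) [heading=0, draw]
PU: pen up
FD 15: (17.8,0) -> (32.8,0) [heading=0, move]
LT 120: heading 0 -> 120
Final: pos=(32.8,0), heading=120, 2 segment(s) drawn

Answer: 32.8 0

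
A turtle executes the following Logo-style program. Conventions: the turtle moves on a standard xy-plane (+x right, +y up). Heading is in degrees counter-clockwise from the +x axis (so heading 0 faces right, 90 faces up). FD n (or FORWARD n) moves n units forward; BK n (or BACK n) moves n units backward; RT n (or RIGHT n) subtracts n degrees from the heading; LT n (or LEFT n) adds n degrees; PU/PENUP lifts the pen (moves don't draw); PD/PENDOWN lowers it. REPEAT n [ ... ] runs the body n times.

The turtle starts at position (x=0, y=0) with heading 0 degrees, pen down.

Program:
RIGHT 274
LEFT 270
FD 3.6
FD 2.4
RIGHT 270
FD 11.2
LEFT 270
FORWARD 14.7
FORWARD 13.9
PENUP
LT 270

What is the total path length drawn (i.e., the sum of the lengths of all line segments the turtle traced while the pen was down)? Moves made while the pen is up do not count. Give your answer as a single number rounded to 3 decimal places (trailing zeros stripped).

Answer: 45.8

Derivation:
Executing turtle program step by step:
Start: pos=(0,0), heading=0, pen down
RT 274: heading 0 -> 86
LT 270: heading 86 -> 356
FD 3.6: (0,0) -> (3.591,-0.251) [heading=356, draw]
FD 2.4: (3.591,-0.251) -> (5.985,-0.419) [heading=356, draw]
RT 270: heading 356 -> 86
FD 11.2: (5.985,-0.419) -> (6.767,10.754) [heading=86, draw]
LT 270: heading 86 -> 356
FD 14.7: (6.767,10.754) -> (21.431,9.729) [heading=356, draw]
FD 13.9: (21.431,9.729) -> (35.297,8.759) [heading=356, draw]
PU: pen up
LT 270: heading 356 -> 266
Final: pos=(35.297,8.759), heading=266, 5 segment(s) drawn

Segment lengths:
  seg 1: (0,0) -> (3.591,-0.251), length = 3.6
  seg 2: (3.591,-0.251) -> (5.985,-0.419), length = 2.4
  seg 3: (5.985,-0.419) -> (6.767,10.754), length = 11.2
  seg 4: (6.767,10.754) -> (21.431,9.729), length = 14.7
  seg 5: (21.431,9.729) -> (35.297,8.759), length = 13.9
Total = 45.8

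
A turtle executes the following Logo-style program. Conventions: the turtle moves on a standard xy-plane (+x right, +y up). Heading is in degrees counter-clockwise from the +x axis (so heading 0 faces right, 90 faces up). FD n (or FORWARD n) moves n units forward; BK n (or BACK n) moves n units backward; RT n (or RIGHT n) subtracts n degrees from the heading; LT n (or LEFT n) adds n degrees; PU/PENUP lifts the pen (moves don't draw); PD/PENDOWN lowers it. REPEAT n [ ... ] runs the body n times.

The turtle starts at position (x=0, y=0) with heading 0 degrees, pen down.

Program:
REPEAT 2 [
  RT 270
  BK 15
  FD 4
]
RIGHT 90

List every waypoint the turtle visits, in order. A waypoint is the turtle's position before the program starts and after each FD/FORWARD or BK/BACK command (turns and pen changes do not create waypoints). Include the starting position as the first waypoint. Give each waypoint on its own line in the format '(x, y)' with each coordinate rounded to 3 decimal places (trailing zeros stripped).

Executing turtle program step by step:
Start: pos=(0,0), heading=0, pen down
REPEAT 2 [
  -- iteration 1/2 --
  RT 270: heading 0 -> 90
  BK 15: (0,0) -> (0,-15) [heading=90, draw]
  FD 4: (0,-15) -> (0,-11) [heading=90, draw]
  -- iteration 2/2 --
  RT 270: heading 90 -> 180
  BK 15: (0,-11) -> (15,-11) [heading=180, draw]
  FD 4: (15,-11) -> (11,-11) [heading=180, draw]
]
RT 90: heading 180 -> 90
Final: pos=(11,-11), heading=90, 4 segment(s) drawn
Waypoints (5 total):
(0, 0)
(0, -15)
(0, -11)
(15, -11)
(11, -11)

Answer: (0, 0)
(0, -15)
(0, -11)
(15, -11)
(11, -11)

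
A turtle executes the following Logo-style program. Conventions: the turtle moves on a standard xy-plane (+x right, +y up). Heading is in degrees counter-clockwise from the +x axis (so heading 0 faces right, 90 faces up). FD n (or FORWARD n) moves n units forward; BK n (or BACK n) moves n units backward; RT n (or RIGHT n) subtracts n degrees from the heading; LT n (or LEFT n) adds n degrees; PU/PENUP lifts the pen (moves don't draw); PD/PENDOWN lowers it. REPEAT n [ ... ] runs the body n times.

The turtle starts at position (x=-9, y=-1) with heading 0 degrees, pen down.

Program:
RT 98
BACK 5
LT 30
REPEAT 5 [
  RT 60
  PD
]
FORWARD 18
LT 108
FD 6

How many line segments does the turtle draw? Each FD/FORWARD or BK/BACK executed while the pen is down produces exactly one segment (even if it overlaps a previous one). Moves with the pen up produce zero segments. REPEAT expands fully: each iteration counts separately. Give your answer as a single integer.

Executing turtle program step by step:
Start: pos=(-9,-1), heading=0, pen down
RT 98: heading 0 -> 262
BK 5: (-9,-1) -> (-8.304,3.951) [heading=262, draw]
LT 30: heading 262 -> 292
REPEAT 5 [
  -- iteration 1/5 --
  RT 60: heading 292 -> 232
  PD: pen down
  -- iteration 2/5 --
  RT 60: heading 232 -> 172
  PD: pen down
  -- iteration 3/5 --
  RT 60: heading 172 -> 112
  PD: pen down
  -- iteration 4/5 --
  RT 60: heading 112 -> 52
  PD: pen down
  -- iteration 5/5 --
  RT 60: heading 52 -> 352
  PD: pen down
]
FD 18: (-8.304,3.951) -> (9.521,1.446) [heading=352, draw]
LT 108: heading 352 -> 100
FD 6: (9.521,1.446) -> (8.479,7.355) [heading=100, draw]
Final: pos=(8.479,7.355), heading=100, 3 segment(s) drawn
Segments drawn: 3

Answer: 3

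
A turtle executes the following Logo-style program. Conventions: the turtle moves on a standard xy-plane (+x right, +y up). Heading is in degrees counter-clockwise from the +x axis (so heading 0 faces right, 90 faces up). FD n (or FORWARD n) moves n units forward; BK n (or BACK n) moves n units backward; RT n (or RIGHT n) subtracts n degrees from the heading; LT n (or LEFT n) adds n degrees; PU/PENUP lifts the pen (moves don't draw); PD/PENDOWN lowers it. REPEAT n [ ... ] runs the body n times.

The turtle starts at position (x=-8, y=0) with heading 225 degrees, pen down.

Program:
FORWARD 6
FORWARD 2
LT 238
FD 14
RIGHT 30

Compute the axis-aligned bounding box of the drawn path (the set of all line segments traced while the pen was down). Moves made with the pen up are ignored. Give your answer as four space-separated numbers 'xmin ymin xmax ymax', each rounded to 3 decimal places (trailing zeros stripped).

Answer: -16.806 -5.657 -8 7.984

Derivation:
Executing turtle program step by step:
Start: pos=(-8,0), heading=225, pen down
FD 6: (-8,0) -> (-12.243,-4.243) [heading=225, draw]
FD 2: (-12.243,-4.243) -> (-13.657,-5.657) [heading=225, draw]
LT 238: heading 225 -> 103
FD 14: (-13.657,-5.657) -> (-16.806,7.984) [heading=103, draw]
RT 30: heading 103 -> 73
Final: pos=(-16.806,7.984), heading=73, 3 segment(s) drawn

Segment endpoints: x in {-16.806, -13.657, -12.243, -8}, y in {-5.657, -4.243, 0, 7.984}
xmin=-16.806, ymin=-5.657, xmax=-8, ymax=7.984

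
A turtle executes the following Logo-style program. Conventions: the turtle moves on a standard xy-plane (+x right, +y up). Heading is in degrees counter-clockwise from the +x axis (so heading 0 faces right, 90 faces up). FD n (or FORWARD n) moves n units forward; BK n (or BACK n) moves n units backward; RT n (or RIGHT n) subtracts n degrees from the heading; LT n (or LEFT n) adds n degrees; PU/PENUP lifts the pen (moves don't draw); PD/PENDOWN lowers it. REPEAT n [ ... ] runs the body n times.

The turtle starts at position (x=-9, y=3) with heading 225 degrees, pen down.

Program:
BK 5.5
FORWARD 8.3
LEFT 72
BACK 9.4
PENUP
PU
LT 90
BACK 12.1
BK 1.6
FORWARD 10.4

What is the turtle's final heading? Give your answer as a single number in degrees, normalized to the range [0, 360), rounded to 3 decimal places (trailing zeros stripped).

Answer: 27

Derivation:
Executing turtle program step by step:
Start: pos=(-9,3), heading=225, pen down
BK 5.5: (-9,3) -> (-5.111,6.889) [heading=225, draw]
FD 8.3: (-5.111,6.889) -> (-10.98,1.02) [heading=225, draw]
LT 72: heading 225 -> 297
BK 9.4: (-10.98,1.02) -> (-15.247,9.396) [heading=297, draw]
PU: pen up
PU: pen up
LT 90: heading 297 -> 27
BK 12.1: (-15.247,9.396) -> (-26.029,3.902) [heading=27, move]
BK 1.6: (-26.029,3.902) -> (-27.454,3.176) [heading=27, move]
FD 10.4: (-27.454,3.176) -> (-18.188,7.897) [heading=27, move]
Final: pos=(-18.188,7.897), heading=27, 3 segment(s) drawn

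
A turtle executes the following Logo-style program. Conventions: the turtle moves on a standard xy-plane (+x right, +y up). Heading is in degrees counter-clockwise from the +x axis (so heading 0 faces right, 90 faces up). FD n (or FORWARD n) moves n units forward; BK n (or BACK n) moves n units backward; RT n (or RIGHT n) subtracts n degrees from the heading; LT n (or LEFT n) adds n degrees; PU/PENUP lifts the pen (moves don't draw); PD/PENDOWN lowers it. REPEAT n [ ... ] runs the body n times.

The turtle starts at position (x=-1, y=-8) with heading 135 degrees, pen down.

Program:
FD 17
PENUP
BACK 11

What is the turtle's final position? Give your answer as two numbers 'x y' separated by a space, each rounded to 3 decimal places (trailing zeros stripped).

Executing turtle program step by step:
Start: pos=(-1,-8), heading=135, pen down
FD 17: (-1,-8) -> (-13.021,4.021) [heading=135, draw]
PU: pen up
BK 11: (-13.021,4.021) -> (-5.243,-3.757) [heading=135, move]
Final: pos=(-5.243,-3.757), heading=135, 1 segment(s) drawn

Answer: -5.243 -3.757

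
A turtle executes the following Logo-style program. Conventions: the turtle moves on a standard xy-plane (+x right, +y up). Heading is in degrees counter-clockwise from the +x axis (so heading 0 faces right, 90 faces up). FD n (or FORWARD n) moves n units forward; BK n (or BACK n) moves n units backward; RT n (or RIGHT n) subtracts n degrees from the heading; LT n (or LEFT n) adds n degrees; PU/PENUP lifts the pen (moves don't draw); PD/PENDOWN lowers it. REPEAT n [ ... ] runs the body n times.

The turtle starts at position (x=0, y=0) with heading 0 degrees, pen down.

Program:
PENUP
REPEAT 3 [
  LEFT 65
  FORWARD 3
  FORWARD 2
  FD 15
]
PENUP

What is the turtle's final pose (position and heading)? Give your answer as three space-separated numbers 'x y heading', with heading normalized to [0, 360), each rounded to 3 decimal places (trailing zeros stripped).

Answer: -23.722 28.271 195

Derivation:
Executing turtle program step by step:
Start: pos=(0,0), heading=0, pen down
PU: pen up
REPEAT 3 [
  -- iteration 1/3 --
  LT 65: heading 0 -> 65
  FD 3: (0,0) -> (1.268,2.719) [heading=65, move]
  FD 2: (1.268,2.719) -> (2.113,4.532) [heading=65, move]
  FD 15: (2.113,4.532) -> (8.452,18.126) [heading=65, move]
  -- iteration 2/3 --
  LT 65: heading 65 -> 130
  FD 3: (8.452,18.126) -> (6.524,20.424) [heading=130, move]
  FD 2: (6.524,20.424) -> (5.238,21.956) [heading=130, move]
  FD 15: (5.238,21.956) -> (-4.403,33.447) [heading=130, move]
  -- iteration 3/3 --
  LT 65: heading 130 -> 195
  FD 3: (-4.403,33.447) -> (-7.301,32.671) [heading=195, move]
  FD 2: (-7.301,32.671) -> (-9.233,32.153) [heading=195, move]
  FD 15: (-9.233,32.153) -> (-23.722,28.271) [heading=195, move]
]
PU: pen up
Final: pos=(-23.722,28.271), heading=195, 0 segment(s) drawn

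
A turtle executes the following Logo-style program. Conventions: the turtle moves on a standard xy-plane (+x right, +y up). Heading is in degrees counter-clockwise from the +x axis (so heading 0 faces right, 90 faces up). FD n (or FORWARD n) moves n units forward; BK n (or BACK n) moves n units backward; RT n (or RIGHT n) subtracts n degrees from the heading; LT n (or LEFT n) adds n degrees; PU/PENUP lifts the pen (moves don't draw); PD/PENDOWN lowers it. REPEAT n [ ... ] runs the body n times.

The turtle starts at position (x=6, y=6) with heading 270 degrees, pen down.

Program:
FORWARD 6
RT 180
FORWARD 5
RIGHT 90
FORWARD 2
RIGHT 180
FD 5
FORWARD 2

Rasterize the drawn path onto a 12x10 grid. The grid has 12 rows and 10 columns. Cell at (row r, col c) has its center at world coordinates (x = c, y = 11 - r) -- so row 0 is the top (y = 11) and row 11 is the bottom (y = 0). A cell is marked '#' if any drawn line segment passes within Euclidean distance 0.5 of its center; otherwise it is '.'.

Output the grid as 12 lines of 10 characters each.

Answer: ..........
..........
..........
..........
..........
......#...
.########.
......#...
......#...
......#...
......#...
......#...

Derivation:
Segment 0: (6,6) -> (6,0)
Segment 1: (6,0) -> (6,5)
Segment 2: (6,5) -> (8,5)
Segment 3: (8,5) -> (3,5)
Segment 4: (3,5) -> (1,5)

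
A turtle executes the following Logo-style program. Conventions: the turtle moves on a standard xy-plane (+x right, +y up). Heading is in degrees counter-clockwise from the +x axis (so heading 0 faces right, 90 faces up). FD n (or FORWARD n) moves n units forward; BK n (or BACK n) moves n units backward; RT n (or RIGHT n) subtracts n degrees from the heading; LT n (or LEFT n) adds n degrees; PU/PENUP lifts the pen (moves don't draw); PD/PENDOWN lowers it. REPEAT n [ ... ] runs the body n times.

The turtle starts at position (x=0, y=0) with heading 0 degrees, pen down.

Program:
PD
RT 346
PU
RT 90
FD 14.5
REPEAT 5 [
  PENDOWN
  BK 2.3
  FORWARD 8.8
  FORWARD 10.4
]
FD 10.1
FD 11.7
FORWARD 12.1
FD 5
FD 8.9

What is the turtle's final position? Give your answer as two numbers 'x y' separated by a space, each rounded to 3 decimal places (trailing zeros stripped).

Answer: 35.514 -142.439

Derivation:
Executing turtle program step by step:
Start: pos=(0,0), heading=0, pen down
PD: pen down
RT 346: heading 0 -> 14
PU: pen up
RT 90: heading 14 -> 284
FD 14.5: (0,0) -> (3.508,-14.069) [heading=284, move]
REPEAT 5 [
  -- iteration 1/5 --
  PD: pen down
  BK 2.3: (3.508,-14.069) -> (2.951,-11.838) [heading=284, draw]
  FD 8.8: (2.951,-11.838) -> (5.08,-20.376) [heading=284, draw]
  FD 10.4: (5.08,-20.376) -> (7.596,-30.467) [heading=284, draw]
  -- iteration 2/5 --
  PD: pen down
  BK 2.3: (7.596,-30.467) -> (7.04,-28.236) [heading=284, draw]
  FD 8.8: (7.04,-28.236) -> (9.169,-36.774) [heading=284, draw]
  FD 10.4: (9.169,-36.774) -> (11.685,-46.865) [heading=284, draw]
  -- iteration 3/5 --
  PD: pen down
  BK 2.3: (11.685,-46.865) -> (11.128,-44.634) [heading=284, draw]
  FD 8.8: (11.128,-44.634) -> (13.257,-53.172) [heading=284, draw]
  FD 10.4: (13.257,-53.172) -> (15.773,-63.263) [heading=284, draw]
  -- iteration 4/5 --
  PD: pen down
  BK 2.3: (15.773,-63.263) -> (15.217,-61.032) [heading=284, draw]
  FD 8.8: (15.217,-61.032) -> (17.346,-69.57) [heading=284, draw]
  FD 10.4: (17.346,-69.57) -> (19.862,-79.661) [heading=284, draw]
  -- iteration 5/5 --
  PD: pen down
  BK 2.3: (19.862,-79.661) -> (19.305,-77.43) [heading=284, draw]
  FD 8.8: (19.305,-77.43) -> (21.434,-85.968) [heading=284, draw]
  FD 10.4: (21.434,-85.968) -> (23.95,-96.059) [heading=284, draw]
]
FD 10.1: (23.95,-96.059) -> (26.394,-105.859) [heading=284, draw]
FD 11.7: (26.394,-105.859) -> (29.224,-117.212) [heading=284, draw]
FD 12.1: (29.224,-117.212) -> (32.151,-128.952) [heading=284, draw]
FD 5: (32.151,-128.952) -> (33.361,-133.804) [heading=284, draw]
FD 8.9: (33.361,-133.804) -> (35.514,-142.439) [heading=284, draw]
Final: pos=(35.514,-142.439), heading=284, 20 segment(s) drawn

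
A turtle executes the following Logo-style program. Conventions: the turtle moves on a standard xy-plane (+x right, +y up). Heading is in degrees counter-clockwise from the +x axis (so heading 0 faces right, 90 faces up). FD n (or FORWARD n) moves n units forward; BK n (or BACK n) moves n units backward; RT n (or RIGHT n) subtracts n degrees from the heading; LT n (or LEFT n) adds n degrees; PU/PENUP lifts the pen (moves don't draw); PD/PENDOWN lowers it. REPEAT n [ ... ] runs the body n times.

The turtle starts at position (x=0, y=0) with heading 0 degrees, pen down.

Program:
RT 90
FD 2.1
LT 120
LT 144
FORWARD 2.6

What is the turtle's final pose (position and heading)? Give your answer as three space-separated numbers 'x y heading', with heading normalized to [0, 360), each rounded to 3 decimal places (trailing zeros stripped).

Answer: -2.586 -1.828 174

Derivation:
Executing turtle program step by step:
Start: pos=(0,0), heading=0, pen down
RT 90: heading 0 -> 270
FD 2.1: (0,0) -> (0,-2.1) [heading=270, draw]
LT 120: heading 270 -> 30
LT 144: heading 30 -> 174
FD 2.6: (0,-2.1) -> (-2.586,-1.828) [heading=174, draw]
Final: pos=(-2.586,-1.828), heading=174, 2 segment(s) drawn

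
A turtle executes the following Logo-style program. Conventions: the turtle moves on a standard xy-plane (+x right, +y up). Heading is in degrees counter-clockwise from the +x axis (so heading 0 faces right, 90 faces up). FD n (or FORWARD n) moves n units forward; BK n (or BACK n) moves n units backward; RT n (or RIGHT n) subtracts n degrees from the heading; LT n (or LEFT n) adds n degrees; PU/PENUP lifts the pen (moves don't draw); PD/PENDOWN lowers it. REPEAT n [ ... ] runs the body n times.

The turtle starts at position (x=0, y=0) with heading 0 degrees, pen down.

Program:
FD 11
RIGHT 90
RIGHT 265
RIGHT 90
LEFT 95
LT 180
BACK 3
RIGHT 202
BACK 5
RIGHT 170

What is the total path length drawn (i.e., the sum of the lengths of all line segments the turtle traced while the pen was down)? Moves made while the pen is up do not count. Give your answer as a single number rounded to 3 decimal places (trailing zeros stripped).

Answer: 19

Derivation:
Executing turtle program step by step:
Start: pos=(0,0), heading=0, pen down
FD 11: (0,0) -> (11,0) [heading=0, draw]
RT 90: heading 0 -> 270
RT 265: heading 270 -> 5
RT 90: heading 5 -> 275
LT 95: heading 275 -> 10
LT 180: heading 10 -> 190
BK 3: (11,0) -> (13.954,0.521) [heading=190, draw]
RT 202: heading 190 -> 348
BK 5: (13.954,0.521) -> (9.064,1.561) [heading=348, draw]
RT 170: heading 348 -> 178
Final: pos=(9.064,1.561), heading=178, 3 segment(s) drawn

Segment lengths:
  seg 1: (0,0) -> (11,0), length = 11
  seg 2: (11,0) -> (13.954,0.521), length = 3
  seg 3: (13.954,0.521) -> (9.064,1.561), length = 5
Total = 19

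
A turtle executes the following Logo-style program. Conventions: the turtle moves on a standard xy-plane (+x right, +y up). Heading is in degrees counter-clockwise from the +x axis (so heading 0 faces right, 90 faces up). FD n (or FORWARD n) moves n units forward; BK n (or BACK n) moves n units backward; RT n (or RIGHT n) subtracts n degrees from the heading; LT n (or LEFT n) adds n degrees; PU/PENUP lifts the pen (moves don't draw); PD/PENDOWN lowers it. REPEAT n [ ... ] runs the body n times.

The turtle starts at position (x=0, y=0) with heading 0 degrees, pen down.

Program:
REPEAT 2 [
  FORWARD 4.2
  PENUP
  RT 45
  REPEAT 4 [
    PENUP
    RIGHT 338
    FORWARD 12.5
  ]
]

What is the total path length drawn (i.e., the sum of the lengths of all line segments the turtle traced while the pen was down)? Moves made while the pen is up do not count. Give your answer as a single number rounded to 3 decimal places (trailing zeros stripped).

Answer: 4.2

Derivation:
Executing turtle program step by step:
Start: pos=(0,0), heading=0, pen down
REPEAT 2 [
  -- iteration 1/2 --
  FD 4.2: (0,0) -> (4.2,0) [heading=0, draw]
  PU: pen up
  RT 45: heading 0 -> 315
  REPEAT 4 [
    -- iteration 1/4 --
    PU: pen up
    RT 338: heading 315 -> 337
    FD 12.5: (4.2,0) -> (15.706,-4.884) [heading=337, move]
    -- iteration 2/4 --
    PU: pen up
    RT 338: heading 337 -> 359
    FD 12.5: (15.706,-4.884) -> (28.204,-5.102) [heading=359, move]
    -- iteration 3/4 --
    PU: pen up
    RT 338: heading 359 -> 21
    FD 12.5: (28.204,-5.102) -> (39.874,-0.623) [heading=21, move]
    -- iteration 4/4 --
    PU: pen up
    RT 338: heading 21 -> 43
    FD 12.5: (39.874,-0.623) -> (49.016,7.902) [heading=43, move]
  ]
  -- iteration 2/2 --
  FD 4.2: (49.016,7.902) -> (52.088,10.767) [heading=43, move]
  PU: pen up
  RT 45: heading 43 -> 358
  REPEAT 4 [
    -- iteration 1/4 --
    PU: pen up
    RT 338: heading 358 -> 20
    FD 12.5: (52.088,10.767) -> (63.834,15.042) [heading=20, move]
    -- iteration 2/4 --
    PU: pen up
    RT 338: heading 20 -> 42
    FD 12.5: (63.834,15.042) -> (73.123,23.406) [heading=42, move]
    -- iteration 3/4 --
    PU: pen up
    RT 338: heading 42 -> 64
    FD 12.5: (73.123,23.406) -> (78.603,34.641) [heading=64, move]
    -- iteration 4/4 --
    PU: pen up
    RT 338: heading 64 -> 86
    FD 12.5: (78.603,34.641) -> (79.475,47.111) [heading=86, move]
  ]
]
Final: pos=(79.475,47.111), heading=86, 1 segment(s) drawn

Segment lengths:
  seg 1: (0,0) -> (4.2,0), length = 4.2
Total = 4.2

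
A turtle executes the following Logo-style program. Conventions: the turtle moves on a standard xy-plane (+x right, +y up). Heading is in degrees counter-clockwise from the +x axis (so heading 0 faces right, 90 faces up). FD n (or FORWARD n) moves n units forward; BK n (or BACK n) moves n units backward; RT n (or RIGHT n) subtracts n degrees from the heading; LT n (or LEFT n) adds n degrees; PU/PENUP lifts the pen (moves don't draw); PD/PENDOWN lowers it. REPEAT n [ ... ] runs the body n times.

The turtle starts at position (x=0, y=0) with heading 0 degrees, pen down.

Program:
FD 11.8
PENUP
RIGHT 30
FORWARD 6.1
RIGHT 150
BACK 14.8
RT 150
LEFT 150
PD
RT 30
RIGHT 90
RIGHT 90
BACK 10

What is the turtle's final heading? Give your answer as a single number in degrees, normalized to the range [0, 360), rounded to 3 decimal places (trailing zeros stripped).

Answer: 330

Derivation:
Executing turtle program step by step:
Start: pos=(0,0), heading=0, pen down
FD 11.8: (0,0) -> (11.8,0) [heading=0, draw]
PU: pen up
RT 30: heading 0 -> 330
FD 6.1: (11.8,0) -> (17.083,-3.05) [heading=330, move]
RT 150: heading 330 -> 180
BK 14.8: (17.083,-3.05) -> (31.883,-3.05) [heading=180, move]
RT 150: heading 180 -> 30
LT 150: heading 30 -> 180
PD: pen down
RT 30: heading 180 -> 150
RT 90: heading 150 -> 60
RT 90: heading 60 -> 330
BK 10: (31.883,-3.05) -> (23.223,1.95) [heading=330, draw]
Final: pos=(23.223,1.95), heading=330, 2 segment(s) drawn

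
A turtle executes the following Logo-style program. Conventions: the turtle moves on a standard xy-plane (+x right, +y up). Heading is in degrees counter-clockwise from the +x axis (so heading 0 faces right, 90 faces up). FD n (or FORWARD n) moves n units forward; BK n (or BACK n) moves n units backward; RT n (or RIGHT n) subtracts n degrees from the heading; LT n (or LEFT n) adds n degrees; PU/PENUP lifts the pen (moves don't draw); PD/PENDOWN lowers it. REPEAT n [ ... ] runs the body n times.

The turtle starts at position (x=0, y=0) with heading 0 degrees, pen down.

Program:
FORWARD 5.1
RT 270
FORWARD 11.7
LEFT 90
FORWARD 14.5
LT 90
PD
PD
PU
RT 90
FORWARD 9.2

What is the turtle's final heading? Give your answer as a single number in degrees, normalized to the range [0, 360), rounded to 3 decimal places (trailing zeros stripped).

Answer: 180

Derivation:
Executing turtle program step by step:
Start: pos=(0,0), heading=0, pen down
FD 5.1: (0,0) -> (5.1,0) [heading=0, draw]
RT 270: heading 0 -> 90
FD 11.7: (5.1,0) -> (5.1,11.7) [heading=90, draw]
LT 90: heading 90 -> 180
FD 14.5: (5.1,11.7) -> (-9.4,11.7) [heading=180, draw]
LT 90: heading 180 -> 270
PD: pen down
PD: pen down
PU: pen up
RT 90: heading 270 -> 180
FD 9.2: (-9.4,11.7) -> (-18.6,11.7) [heading=180, move]
Final: pos=(-18.6,11.7), heading=180, 3 segment(s) drawn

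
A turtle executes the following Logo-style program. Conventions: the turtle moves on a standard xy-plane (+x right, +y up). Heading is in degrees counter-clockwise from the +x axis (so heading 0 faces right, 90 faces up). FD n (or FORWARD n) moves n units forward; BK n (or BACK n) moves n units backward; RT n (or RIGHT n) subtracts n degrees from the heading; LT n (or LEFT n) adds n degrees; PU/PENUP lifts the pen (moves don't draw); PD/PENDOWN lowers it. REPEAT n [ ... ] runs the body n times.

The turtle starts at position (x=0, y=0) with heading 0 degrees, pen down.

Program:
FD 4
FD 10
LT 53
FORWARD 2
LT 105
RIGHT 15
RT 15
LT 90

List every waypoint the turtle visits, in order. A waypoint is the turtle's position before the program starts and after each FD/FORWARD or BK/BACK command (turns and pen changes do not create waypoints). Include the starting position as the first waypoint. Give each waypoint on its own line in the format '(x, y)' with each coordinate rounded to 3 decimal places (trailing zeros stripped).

Answer: (0, 0)
(4, 0)
(14, 0)
(15.204, 1.597)

Derivation:
Executing turtle program step by step:
Start: pos=(0,0), heading=0, pen down
FD 4: (0,0) -> (4,0) [heading=0, draw]
FD 10: (4,0) -> (14,0) [heading=0, draw]
LT 53: heading 0 -> 53
FD 2: (14,0) -> (15.204,1.597) [heading=53, draw]
LT 105: heading 53 -> 158
RT 15: heading 158 -> 143
RT 15: heading 143 -> 128
LT 90: heading 128 -> 218
Final: pos=(15.204,1.597), heading=218, 3 segment(s) drawn
Waypoints (4 total):
(0, 0)
(4, 0)
(14, 0)
(15.204, 1.597)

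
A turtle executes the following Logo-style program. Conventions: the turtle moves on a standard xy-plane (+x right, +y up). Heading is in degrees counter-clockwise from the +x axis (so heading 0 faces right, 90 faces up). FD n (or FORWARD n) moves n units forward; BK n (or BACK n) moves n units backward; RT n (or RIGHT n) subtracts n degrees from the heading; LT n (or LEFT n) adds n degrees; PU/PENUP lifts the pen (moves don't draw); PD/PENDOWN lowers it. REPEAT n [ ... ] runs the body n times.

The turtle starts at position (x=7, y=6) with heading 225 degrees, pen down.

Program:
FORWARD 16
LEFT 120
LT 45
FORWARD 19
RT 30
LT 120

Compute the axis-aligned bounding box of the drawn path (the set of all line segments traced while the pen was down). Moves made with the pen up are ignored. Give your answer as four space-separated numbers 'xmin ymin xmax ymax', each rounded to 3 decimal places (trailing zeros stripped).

Executing turtle program step by step:
Start: pos=(7,6), heading=225, pen down
FD 16: (7,6) -> (-4.314,-5.314) [heading=225, draw]
LT 120: heading 225 -> 345
LT 45: heading 345 -> 30
FD 19: (-4.314,-5.314) -> (12.141,4.186) [heading=30, draw]
RT 30: heading 30 -> 0
LT 120: heading 0 -> 120
Final: pos=(12.141,4.186), heading=120, 2 segment(s) drawn

Segment endpoints: x in {-4.314, 7, 12.141}, y in {-5.314, 4.186, 6}
xmin=-4.314, ymin=-5.314, xmax=12.141, ymax=6

Answer: -4.314 -5.314 12.141 6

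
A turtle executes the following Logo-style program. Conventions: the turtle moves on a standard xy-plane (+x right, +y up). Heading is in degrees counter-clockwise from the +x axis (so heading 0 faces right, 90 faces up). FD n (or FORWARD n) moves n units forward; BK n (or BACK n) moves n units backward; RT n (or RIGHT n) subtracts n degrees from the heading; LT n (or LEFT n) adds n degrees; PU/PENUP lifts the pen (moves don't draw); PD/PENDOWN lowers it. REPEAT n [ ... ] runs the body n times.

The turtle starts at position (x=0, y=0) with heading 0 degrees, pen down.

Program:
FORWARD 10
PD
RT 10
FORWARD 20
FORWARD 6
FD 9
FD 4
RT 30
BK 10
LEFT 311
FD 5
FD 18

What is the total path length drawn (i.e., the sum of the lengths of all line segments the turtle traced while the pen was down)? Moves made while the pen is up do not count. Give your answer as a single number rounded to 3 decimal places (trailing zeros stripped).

Answer: 82

Derivation:
Executing turtle program step by step:
Start: pos=(0,0), heading=0, pen down
FD 10: (0,0) -> (10,0) [heading=0, draw]
PD: pen down
RT 10: heading 0 -> 350
FD 20: (10,0) -> (29.696,-3.473) [heading=350, draw]
FD 6: (29.696,-3.473) -> (35.605,-4.515) [heading=350, draw]
FD 9: (35.605,-4.515) -> (44.468,-6.078) [heading=350, draw]
FD 4: (44.468,-6.078) -> (48.408,-6.772) [heading=350, draw]
RT 30: heading 350 -> 320
BK 10: (48.408,-6.772) -> (40.747,-0.344) [heading=320, draw]
LT 311: heading 320 -> 271
FD 5: (40.747,-0.344) -> (40.834,-5.344) [heading=271, draw]
FD 18: (40.834,-5.344) -> (41.148,-23.341) [heading=271, draw]
Final: pos=(41.148,-23.341), heading=271, 8 segment(s) drawn

Segment lengths:
  seg 1: (0,0) -> (10,0), length = 10
  seg 2: (10,0) -> (29.696,-3.473), length = 20
  seg 3: (29.696,-3.473) -> (35.605,-4.515), length = 6
  seg 4: (35.605,-4.515) -> (44.468,-6.078), length = 9
  seg 5: (44.468,-6.078) -> (48.408,-6.772), length = 4
  seg 6: (48.408,-6.772) -> (40.747,-0.344), length = 10
  seg 7: (40.747,-0.344) -> (40.834,-5.344), length = 5
  seg 8: (40.834,-5.344) -> (41.148,-23.341), length = 18
Total = 82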